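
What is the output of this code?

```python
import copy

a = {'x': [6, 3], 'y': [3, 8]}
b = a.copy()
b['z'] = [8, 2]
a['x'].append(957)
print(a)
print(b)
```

Key concept: shallow copy of dict with mutable values.
Step by step:
`a = {'x': [6, 3], 'y': [3, 8]}` → a = {'x': [6, 3], 'y': [3, 8]}
`b = a.copy()` → b = {'x': [6, 3], 'y': [3, 8]}
`b['z'] = [8, 2]` → b = {'x': [6, 3], 'y': [3, 8], 'z': [8, 2]}
`a['x'].append(957)` → a = {'x': [6, 3, 957], 'y': [3, 8]}; b = {'x': [6, 3, 957], 'y': [3, 8], 'z': [8, 2]}
`print(a)` → prints {'x': [6, 3, 957], 'y': [3, 8]}
`print(b)` → prints {'x': [6, 3, 957], 'y': [3, 8], 'z': [8, 2]}

Answer:
{'x': [6, 3, 957], 'y': [3, 8]}
{'x': [6, 3, 957], 'y': [3, 8], 'z': [8, 2]}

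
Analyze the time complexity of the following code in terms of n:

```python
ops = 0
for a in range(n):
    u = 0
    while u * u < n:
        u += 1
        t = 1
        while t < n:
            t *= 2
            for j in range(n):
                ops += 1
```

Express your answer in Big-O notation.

Each loop level contributes: n × √n × log n × n. Multiplying the contributions gives O(n^2√n log n).

Answer: O(n^2√n log n)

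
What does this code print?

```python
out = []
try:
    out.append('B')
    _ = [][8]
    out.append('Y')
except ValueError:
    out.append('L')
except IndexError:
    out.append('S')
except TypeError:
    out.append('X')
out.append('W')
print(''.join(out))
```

Execution trace: 'B' (try body) → 'S' (except IndexError) → 'W' (after the try/except). Output: BSW

Answer: BSW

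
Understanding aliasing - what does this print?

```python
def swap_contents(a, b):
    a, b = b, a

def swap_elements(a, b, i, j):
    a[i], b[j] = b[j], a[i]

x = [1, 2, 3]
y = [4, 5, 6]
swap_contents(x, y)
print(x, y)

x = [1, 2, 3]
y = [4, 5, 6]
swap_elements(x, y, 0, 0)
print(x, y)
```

Key concept: parameter rebinding vs mutation.
Step by step:
`x = [1, 2, 3]` → x = [1, 2, 3]
`y = [4, 5, 6]` → y = [4, 5, 6]
`swap_contents(x, y)` → no visible change to tracked variables
`print(x, y)` → prints [1, 2, 3] [4, 5, 6]
`x = [1, 2, 3]` → x = [1, 2, 3]
`y = [4, 5, 6]` → y = [4, 5, 6]
`swap_elements(x, y, 0, 0)` → x = [4, 2, 3]; y = [1, 5, 6]
`print(x, y)` → prints [4, 2, 3] [1, 5, 6]

Answer:
[1, 2, 3] [4, 5, 6]
[4, 2, 3] [1, 5, 6]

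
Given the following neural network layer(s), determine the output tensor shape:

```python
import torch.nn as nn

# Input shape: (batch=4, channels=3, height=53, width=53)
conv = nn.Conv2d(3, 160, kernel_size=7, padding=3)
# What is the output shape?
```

Input: (4, 3, 53, 53) -> Output: (4, 160, 53, 53)

Answer: (4, 160, 53, 53)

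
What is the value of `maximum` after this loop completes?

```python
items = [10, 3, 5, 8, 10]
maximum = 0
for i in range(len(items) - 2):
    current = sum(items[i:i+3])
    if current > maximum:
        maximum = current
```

Max sum of 3-element window in [10, 3, 5, 8, 10]
`maximum` takes the values: 0 → 18 → 23

Answer: 23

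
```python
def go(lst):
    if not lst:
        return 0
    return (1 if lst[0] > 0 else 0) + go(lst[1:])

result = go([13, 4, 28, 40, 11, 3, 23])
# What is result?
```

Count of positive elements in [13, 4, 28, 40, 11, 3, 23] = 7

Answer: 7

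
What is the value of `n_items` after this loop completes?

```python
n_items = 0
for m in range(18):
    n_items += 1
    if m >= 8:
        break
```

Loop breaks when m reaches 8, n_items is 9
`n_items` takes the values: 0 → 1 → 2 → 3 → 4 → 5 → 6 → 7 → 8 → 9

Answer: 9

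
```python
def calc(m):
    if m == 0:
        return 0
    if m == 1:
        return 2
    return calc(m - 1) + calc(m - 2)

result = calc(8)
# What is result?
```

Build up from base cases: calc(0)=0, calc(1)=2, calc(2)=2, calc(3)=4, calc(4)=6, calc(5)=10, calc(6)=16, ..., calc(8)=42

Answer: 42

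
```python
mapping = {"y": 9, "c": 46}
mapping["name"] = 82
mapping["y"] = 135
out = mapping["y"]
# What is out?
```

Trace:
`mapping = {"y": 9, "c": 46}` → mapping = {'y': 9, 'c': 46}
`mapping["name"] = 82` → mapping = {'y': 9, 'c': 46, 'name': 82}
`mapping["y"] = 135` → mapping = {'y': 135, 'c': 46, 'name': 82}
`out = mapping["y"]` → out = 135
So out = 135

Answer: 135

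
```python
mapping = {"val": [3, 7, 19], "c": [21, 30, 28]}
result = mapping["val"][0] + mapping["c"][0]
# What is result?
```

Trace:
`mapping = {"val": [3, 7, 19], "c": [21, 30, 28]}` → mapping = {'val': [3, 7, 19], 'c': [21, 30, 28]}
`result = mapping["val"][0] + mapping["c"][0]` → result = 24
So result = 24

Answer: 24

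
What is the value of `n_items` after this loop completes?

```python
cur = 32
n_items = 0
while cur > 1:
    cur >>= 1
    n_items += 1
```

Count right shifts until 1
`n_items` takes the values: 0 → 1 → 2 → 3 → 4 → 5

Answer: 5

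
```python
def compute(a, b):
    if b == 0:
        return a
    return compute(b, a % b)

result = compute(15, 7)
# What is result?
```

compute(15, 7) -> compute(7, 1) -> compute(1, 0) -> 1

Answer: 1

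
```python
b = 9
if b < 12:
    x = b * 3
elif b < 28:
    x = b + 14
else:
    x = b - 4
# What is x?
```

Trace:
`b = 9` → b = 9
`if b < 12: ...` → b < 12 is True → x = 27
So x = 27

Answer: 27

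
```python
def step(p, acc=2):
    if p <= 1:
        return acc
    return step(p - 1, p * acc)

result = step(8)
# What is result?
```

Accumulator trace (n, acc): (8, 2) -> (7, 16) -> (6, 112) -> (5, 672) -> (4, 3360) -> (3, 13440) -> (2, 40320) -> (1, 80640) -> return 80640

Answer: 80640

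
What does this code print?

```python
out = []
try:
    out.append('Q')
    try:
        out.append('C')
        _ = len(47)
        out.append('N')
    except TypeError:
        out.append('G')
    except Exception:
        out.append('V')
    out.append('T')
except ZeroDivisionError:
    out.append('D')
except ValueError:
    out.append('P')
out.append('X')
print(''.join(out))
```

Execution trace: 'Q' (try body) → 'C' (inner try body) → 'G' (inner except TypeError) → 'T' (try body, no exception) → 'X' (after the try/except). Output: QCGTX

Answer: QCGTX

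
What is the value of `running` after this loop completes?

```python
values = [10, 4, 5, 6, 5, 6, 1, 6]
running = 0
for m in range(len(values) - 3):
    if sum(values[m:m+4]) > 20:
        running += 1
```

Count windows with sum > 20
`running` takes the values: 0 → 1 → 2

Answer: 2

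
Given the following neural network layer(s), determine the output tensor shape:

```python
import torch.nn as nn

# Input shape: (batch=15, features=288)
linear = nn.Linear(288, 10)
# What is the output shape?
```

Input: (15, 288) -> Output: (15, 10)

Answer: (15, 10)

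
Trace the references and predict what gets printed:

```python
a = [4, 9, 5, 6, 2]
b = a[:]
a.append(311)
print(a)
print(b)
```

Key concept: slice [:] creates copy.
Step by step:
`a = [4, 9, 5, 6, 2]` → a = [4, 9, 5, 6, 2]
`b = a[:]` → b = [4, 9, 5, 6, 2]
`a.append(311)` → a = [4, 9, 5, 6, 2, 311]
`print(a)` → prints [4, 9, 5, 6, 2, 311]
`print(b)` → prints [4, 9, 5, 6, 2]

Answer:
[4, 9, 5, 6, 2, 311]
[4, 9, 5, 6, 2]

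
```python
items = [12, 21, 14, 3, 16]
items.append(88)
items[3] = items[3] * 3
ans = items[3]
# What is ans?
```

Trace:
`items = [12, 21, 14, 3, 16]` → items = [12, 21, 14, 3, 16]
`items.append(88)` → items = [12, 21, 14, 3, 16, 88]
`items[3] = items[3] * 3` → items = [12, 21, 14, 9, 16, 88]
`ans = items[3]` → ans = 9
So ans = 9

Answer: 9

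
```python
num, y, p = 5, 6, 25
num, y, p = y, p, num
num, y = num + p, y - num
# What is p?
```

Trace:
`num, y, p = 5, 6, 25` → num = 5; y = 6; p = 25
`num, y, p = y, p, num` → num = 6; y = 25; p = 5
`num, y = num + p, y - num` → num = 11; y = 19
So p = 5

Answer: 5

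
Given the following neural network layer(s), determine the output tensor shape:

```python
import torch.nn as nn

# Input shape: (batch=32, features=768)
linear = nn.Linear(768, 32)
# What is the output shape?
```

Input: (32, 768) -> Output: (32, 32)

Answer: (32, 32)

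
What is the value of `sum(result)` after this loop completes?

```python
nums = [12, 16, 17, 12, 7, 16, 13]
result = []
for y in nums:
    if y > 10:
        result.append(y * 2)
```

Sum of doubled values > 10
`result` takes the values: [] → [24] → [24, 32] → [24, 32, 34] → [24, 32, 34, 24] → [24, 32, 34, 24, 32] → [24, 32, 34, 24, 32, 26]
So `sum(result)` = 172

Answer: 172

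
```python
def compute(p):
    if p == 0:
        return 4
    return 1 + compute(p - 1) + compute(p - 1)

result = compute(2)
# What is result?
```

compute(p) = 1 + 2·compute(p-1), compute(0)=4. Closed form: (4+1)·2^2 - 1 = 19.

Answer: 19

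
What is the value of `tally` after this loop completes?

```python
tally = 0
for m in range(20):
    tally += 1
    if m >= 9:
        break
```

Loop breaks when m reaches 9, tally is 10
`tally` takes the values: 0 → 1 → 2 → 3 → 4 → 5 → 6 → 7 → 8 → 9 → 10

Answer: 10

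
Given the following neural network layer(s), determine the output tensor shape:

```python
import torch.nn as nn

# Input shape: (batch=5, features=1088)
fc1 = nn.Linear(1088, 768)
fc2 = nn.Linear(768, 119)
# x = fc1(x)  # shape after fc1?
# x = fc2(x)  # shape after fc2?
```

Input: (5, 1088) -> after fc1: (5, 768) -> Output: (5, 119)

Answer: (5, 119)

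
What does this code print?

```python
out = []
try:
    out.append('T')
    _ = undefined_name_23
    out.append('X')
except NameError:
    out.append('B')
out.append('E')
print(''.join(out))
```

Execution trace: 'T' (try body) → 'B' (except NameError) → 'E' (after the try/except). Output: TBE

Answer: TBE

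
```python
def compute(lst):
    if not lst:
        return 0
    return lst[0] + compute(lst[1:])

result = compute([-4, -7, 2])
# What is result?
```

(-4) + (-7) + 2 + 0 = -9

Answer: -9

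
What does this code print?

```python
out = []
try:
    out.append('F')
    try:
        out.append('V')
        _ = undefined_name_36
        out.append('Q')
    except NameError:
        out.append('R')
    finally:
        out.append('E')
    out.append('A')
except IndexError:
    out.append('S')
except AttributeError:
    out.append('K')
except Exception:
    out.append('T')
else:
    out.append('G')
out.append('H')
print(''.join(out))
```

Execution trace: 'F' (try body) → 'V' (inner try body) → 'R' (inner except NameError) → 'E' (inner finally) → 'A' (try body, no exception) → 'G' (else) → 'H' (after the try/except). Output: FVREAGH

Answer: FVREAGH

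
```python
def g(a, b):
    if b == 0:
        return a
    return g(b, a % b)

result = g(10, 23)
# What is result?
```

g(10, 23) -> g(23, 10) -> g(10, 3) -> g(3, 1) -> g(1, 0) -> 1

Answer: 1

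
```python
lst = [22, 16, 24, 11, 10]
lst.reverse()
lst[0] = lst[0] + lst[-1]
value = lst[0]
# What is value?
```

Trace:
`lst = [22, 16, 24, 11, 10]` → lst = [22, 16, 24, 11, 10]
`lst.reverse()` → lst = [10, 11, 24, 16, 22]
`lst[0] = lst[0] + lst[-1]` → lst = [32, 11, 24, 16, 22]
`value = lst[0]` → value = 32
So value = 32

Answer: 32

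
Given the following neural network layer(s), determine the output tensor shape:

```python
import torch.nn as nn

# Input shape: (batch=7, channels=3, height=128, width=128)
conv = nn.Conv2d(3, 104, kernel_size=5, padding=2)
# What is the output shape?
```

Input: (7, 3, 128, 128) -> Output: (7, 104, 128, 128)

Answer: (7, 104, 128, 128)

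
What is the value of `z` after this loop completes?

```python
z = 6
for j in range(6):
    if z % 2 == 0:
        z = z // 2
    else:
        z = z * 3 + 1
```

Collatz-style transformation from 6
`z` takes the values: 6 → 3 → 10 → 5 → 16 → 8 → 4

Answer: 4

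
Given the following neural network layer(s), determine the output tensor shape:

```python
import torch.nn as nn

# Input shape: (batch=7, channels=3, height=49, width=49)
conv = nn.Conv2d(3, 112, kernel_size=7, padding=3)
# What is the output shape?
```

Input: (7, 3, 49, 49) -> Output: (7, 112, 49, 49)

Answer: (7, 112, 49, 49)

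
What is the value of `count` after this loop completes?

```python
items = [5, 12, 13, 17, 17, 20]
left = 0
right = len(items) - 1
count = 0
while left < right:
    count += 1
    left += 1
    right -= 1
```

Iterations until pointers meet (list length 6)
`count` takes the values: 0 → 1 → 2 → 3

Answer: 3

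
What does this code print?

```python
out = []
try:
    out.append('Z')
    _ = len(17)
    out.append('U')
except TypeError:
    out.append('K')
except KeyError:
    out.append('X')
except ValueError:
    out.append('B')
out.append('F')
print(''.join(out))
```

Execution trace: 'Z' (try body) → 'K' (except TypeError) → 'F' (after the try/except). Output: ZKF

Answer: ZKF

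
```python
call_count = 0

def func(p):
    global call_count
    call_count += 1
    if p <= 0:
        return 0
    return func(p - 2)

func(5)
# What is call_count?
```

Linear recursion stepping by 2: 4 calls from p=5 down to ≤0.

Answer: 4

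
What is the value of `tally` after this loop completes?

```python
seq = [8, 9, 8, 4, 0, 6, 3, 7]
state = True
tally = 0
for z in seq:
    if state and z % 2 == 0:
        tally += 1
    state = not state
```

Count even values at even positions
`tally` takes the values: 0 → 1 → 2 → 3

Answer: 3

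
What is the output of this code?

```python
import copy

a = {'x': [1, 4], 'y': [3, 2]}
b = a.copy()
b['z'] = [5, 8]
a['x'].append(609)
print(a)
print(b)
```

Key concept: shallow copy of dict with mutable values.
Step by step:
`a = {'x': [1, 4], 'y': [3, 2]}` → a = {'x': [1, 4], 'y': [3, 2]}
`b = a.copy()` → b = {'x': [1, 4], 'y': [3, 2]}
`b['z'] = [5, 8]` → b = {'x': [1, 4], 'y': [3, 2], 'z': [5, 8]}
`a['x'].append(609)` → a = {'x': [1, 4, 609], 'y': [3, 2]}; b = {'x': [1, 4, 609], 'y': [3, 2], 'z': [5, 8]}
`print(a)` → prints {'x': [1, 4, 609], 'y': [3, 2]}
`print(b)` → prints {'x': [1, 4, 609], 'y': [3, 2], 'z': [5, 8]}

Answer:
{'x': [1, 4, 609], 'y': [3, 2]}
{'x': [1, 4, 609], 'y': [3, 2], 'z': [5, 8]}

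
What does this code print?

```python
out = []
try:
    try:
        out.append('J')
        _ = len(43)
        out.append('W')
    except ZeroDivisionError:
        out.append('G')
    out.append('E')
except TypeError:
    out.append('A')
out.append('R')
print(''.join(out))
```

Execution trace: 'J' (inner try body) → 'A' (except TypeError) → 'R' (after the try/except). Output: JAR

Answer: JAR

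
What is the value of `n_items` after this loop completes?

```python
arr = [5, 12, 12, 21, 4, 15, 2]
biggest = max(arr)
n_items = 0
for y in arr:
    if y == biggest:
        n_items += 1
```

Count of max value 21 in [5, 12, 12, 21, 4, 15, 2]
`n_items` takes the values: 0 → 1

Answer: 1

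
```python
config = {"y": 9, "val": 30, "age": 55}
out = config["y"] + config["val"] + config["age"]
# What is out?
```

Trace:
`config = {"y": 9, "val": 30, "age": 55}` → config = {'y': 9, 'val': 30, 'age': 55}
`out = config["y"] + config["val"] + config["age"]` → out = 94
So out = 94

Answer: 94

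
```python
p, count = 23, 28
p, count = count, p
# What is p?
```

Trace:
`p, count = 23, 28` → p = 23; count = 28
`p, count = count, p` → p = 28; count = 23
So p = 28

Answer: 28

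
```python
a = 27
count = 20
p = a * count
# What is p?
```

Trace:
`a = 27` → a = 27
`count = 20` → count = 20
`p = a * count` → p = 540
So p = 540

Answer: 540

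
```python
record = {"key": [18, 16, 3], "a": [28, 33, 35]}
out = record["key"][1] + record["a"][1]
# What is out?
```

Trace:
`record = {"key": [18, 16, 3], "a": [28, 33, 35]}` → record = {'key': [18, 16, 3], 'a': [28, 33, 35]}
`out = record["key"][1] + record["a"][1]` → out = 49
So out = 49

Answer: 49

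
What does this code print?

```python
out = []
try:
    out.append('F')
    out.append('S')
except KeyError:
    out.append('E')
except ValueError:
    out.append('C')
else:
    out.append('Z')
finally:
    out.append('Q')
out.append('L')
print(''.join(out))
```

Execution trace: 'F' (try body) → 'S' (try body, no exception) → 'Z' (else) → 'Q' (finally) → 'L' (after the try/except). Output: FSZQL

Answer: FSZQL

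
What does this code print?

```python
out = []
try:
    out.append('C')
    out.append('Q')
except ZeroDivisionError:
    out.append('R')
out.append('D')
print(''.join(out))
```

Execution trace: 'C' (try body) → 'Q' (try body, no exception) → 'D' (after the try/except). Output: CQD

Answer: CQD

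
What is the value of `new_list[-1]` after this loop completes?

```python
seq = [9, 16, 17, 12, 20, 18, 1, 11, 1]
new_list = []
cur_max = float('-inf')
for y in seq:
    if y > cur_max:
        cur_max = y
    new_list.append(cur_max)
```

Running max ends at 20
`new_list` takes the values: [] → [9] → [9, 16] → [9, 16, 17] → [9, 16, 17, 17] → [9, 16, 17, 17, 20] → [9, 16, 17, 17, 20, 20] → [9, 16, 17, 17, 20, 20, 20] → [9, 16, 17, 17, 20, 20, 20, 20] → [9, 16, 17, 17, 20, 20, 20, 20, 20]
So `new_list[-1]` = 20

Answer: 20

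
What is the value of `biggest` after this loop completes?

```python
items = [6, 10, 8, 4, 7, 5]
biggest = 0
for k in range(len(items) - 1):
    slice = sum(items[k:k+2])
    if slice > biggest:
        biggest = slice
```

Max sum of 2-element window in [6, 10, 8, 4, 7, 5]
`biggest` takes the values: 0 → 16 → 18

Answer: 18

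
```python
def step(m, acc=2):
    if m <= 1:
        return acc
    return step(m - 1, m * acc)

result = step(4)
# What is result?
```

Accumulator trace (n, acc): (4, 2) -> (3, 8) -> (2, 24) -> (1, 48) -> return 48

Answer: 48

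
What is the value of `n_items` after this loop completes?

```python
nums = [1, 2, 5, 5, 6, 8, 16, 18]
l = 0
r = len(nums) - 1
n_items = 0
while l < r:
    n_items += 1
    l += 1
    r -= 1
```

Iterations until pointers meet (list length 8)
`n_items` takes the values: 0 → 1 → 2 → 3 → 4

Answer: 4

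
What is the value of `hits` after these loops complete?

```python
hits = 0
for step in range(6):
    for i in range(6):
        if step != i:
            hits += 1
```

6² - 6 (exclude diagonal)
`hits` takes the values: 0 → 1 → 2 → 3 → 4 → 5 → 6 → 7 → 8 → 9 → 10 → 11 → 12 → 13 → 14 → 15 → 16 → 17 → 18 → 19 → 20 → 21 → 22 → 23 → 24 → 25 → 26 → 27 → 28 → 29 → 30

Answer: 30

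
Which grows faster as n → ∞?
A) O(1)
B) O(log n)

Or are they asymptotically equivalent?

O(1) vs O(log n): Higher order terms dominate.

Answer: B) O(log n) grows faster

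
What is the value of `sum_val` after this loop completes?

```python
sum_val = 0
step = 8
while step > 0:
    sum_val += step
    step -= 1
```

Sum 8 down to 1
`sum_val` takes the values: 0 → 8 → 15 → 21 → 26 → 30 → 33 → 35 → 36

Answer: 36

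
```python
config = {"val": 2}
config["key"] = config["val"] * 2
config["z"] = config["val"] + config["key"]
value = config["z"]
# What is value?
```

Trace:
`config = {"val": 2}` → config = {'val': 2}
`config["key"] = config["val"] * 2` → config = {'val': 2, 'key': 4}
`config["z"] = config["val"] + config["key"]` → config = {'val': 2, 'key': 4, 'z': 6}
`value = config["z"]` → value = 6
So value = 6

Answer: 6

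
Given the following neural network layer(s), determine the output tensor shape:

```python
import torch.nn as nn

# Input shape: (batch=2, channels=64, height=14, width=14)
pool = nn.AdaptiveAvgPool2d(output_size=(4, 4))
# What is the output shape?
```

Input: (2, 64, 14, 14) -> Output: (2, 64, 4, 4)

Answer: (2, 64, 4, 4)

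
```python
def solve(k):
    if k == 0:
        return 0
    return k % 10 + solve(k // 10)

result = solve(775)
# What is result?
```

Sum of digits of 775: 5 + 7 + 7 = 19

Answer: 19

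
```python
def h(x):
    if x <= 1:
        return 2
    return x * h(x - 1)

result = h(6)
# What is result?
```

h(6) = 6 * 5 * 4 * 3 * 2 * 2 = 1440

Answer: 1440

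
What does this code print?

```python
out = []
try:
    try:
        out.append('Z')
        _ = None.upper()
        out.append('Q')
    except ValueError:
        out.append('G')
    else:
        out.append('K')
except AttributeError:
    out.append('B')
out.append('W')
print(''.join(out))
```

Execution trace: 'Z' (try body) → 'B' (outer except AttributeError) → 'W' (after the try/except). Output: ZBW

Answer: ZBW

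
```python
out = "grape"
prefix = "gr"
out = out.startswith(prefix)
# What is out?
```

Trace:
`out = "grape"` → out = 'grape'
`prefix = "gr"` → prefix = 'gr'
`out = out.startswith(prefix)` → out = True
So out = True

Answer: True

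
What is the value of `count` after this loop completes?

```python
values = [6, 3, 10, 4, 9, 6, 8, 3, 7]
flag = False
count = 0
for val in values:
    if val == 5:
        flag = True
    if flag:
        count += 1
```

Count elements after first 5 in [6, 3, 10, 4, 9, 6, 8, 3, 7]
`count` takes the values: 0

Answer: 0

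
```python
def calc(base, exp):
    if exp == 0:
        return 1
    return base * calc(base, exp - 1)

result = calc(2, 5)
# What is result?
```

calc(2, 5) = 2 * 2 * 2 * 2 * 2 = 32

Answer: 32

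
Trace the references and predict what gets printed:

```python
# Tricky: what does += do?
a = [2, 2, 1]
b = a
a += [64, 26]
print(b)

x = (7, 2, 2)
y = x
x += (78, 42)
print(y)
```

Key concept: += behavior differs for mutable vs immutable.
Step by step:
`a = [2, 2, 1]` → a = [2, 2, 1]
`b = a` → b = [2, 2, 1] (same object as a)
`a += [64, 26]` → a = [2, 2, 1, 64, 26] (same object as b); b = [2, 2, 1, 64, 26] (same object as a)
`print(b)` → prints [2, 2, 1, 64, 26]
`x = (7, 2, 2)` → x = (7, 2, 2)
`y = x` → y = (7, 2, 2)
`x += (78, 42)` → x = (7, 2, 2, 78, 42)
`print(y)` → prints (7, 2, 2)

Answer:
[2, 2, 1, 64, 26]
(7, 2, 2)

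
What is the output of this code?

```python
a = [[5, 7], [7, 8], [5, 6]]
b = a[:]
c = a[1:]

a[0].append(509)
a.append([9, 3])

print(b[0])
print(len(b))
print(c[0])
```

Key concept: slice with nested mutation.
Step by step:
`a = [[5, 7], [7, 8], [5, 6]]` → a = [[5, 7], [7, 8], [5, 6]]
`b = a[:]` → b = [[5, 7], [7, 8], [5, 6]]
`c = a[1:]` → c = [[7, 8], [5, 6]]
`a[0].append(509)` → a = [[5, 7, 509], [7, 8], [5, 6]]; b = [[5, 7, 509], [7, 8], [5, 6]]
`a.append([9, 3])` → a = [[5, 7, 509], [7, 8], [5, 6], [9, 3]]
`print(b[0])` → prints [5, 7, 509]
`print(len(b))` → prints 3
`print(c[0])` → prints [7, 8]

Answer:
[5, 7, 509]
3
[7, 8]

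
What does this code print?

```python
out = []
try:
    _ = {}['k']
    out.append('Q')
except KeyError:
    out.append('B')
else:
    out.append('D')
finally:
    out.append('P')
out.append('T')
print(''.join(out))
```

Execution trace: 'B' (except KeyError) → 'P' (finally) → 'T' (after the try/except). Output: BPT

Answer: BPT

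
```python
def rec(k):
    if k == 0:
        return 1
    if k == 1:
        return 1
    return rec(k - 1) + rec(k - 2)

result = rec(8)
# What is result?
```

Build up from base cases: rec(0)=1, rec(1)=1, rec(2)=2, rec(3)=3, rec(4)=5, rec(5)=8, rec(6)=13, ..., rec(8)=34

Answer: 34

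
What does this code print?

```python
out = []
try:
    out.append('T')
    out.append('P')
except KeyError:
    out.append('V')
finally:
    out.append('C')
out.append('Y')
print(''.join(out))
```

Execution trace: 'T' (try body) → 'P' (try body, no exception) → 'C' (finally) → 'Y' (after the try/except). Output: TPCY

Answer: TPCY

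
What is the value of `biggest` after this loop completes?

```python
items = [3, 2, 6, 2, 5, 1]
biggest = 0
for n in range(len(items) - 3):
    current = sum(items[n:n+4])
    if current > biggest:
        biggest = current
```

Max sum of 4-element window in [3, 2, 6, 2, 5, 1]
`biggest` takes the values: 0 → 13 → 15

Answer: 15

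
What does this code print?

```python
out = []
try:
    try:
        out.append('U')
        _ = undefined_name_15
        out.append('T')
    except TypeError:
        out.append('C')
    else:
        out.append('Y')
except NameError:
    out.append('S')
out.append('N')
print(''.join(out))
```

Execution trace: 'U' (inner try body) → 'S' (outer except NameError) → 'N' (after the try/except). Output: USN

Answer: USN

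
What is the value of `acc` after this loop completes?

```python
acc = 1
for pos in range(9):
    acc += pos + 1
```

Start at 1, add 1 to 9 = 46
`acc` takes the values: 1 → 2 → 4 → 7 → 11 → 16 → 22 → 29 → 37 → 46

Answer: 46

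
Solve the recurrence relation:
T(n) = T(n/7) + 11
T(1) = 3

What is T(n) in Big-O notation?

Each step divides n by 7 and adds 11. After log_7(n) steps we reach T(1)=3. So T(n) = 11·log_7(n) + 3 = O(log n).

Answer: O(log n)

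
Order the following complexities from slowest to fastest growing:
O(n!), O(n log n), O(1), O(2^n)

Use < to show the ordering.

Ordered by growth rate: O(1) < O(n log n) < O(2^n) < O(n!)

Answer: O(1) < O(n log n) < O(2^n) < O(n!)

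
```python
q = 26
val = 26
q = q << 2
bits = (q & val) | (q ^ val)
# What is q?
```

Trace:
`q = 26` → q = 26
`val = 26` → val = 26
`q = q << 2` → q = 104
`bits = (q & val) | (q ^ val)` → bits = 122
So q = 104

Answer: 104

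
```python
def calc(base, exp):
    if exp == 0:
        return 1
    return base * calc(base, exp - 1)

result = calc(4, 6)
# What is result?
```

calc(4, 6) = 4 * 4 * 4 * 4 * 4 * 4 = 4096

Answer: 4096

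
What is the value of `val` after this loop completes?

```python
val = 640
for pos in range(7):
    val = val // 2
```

Halve 7 times: 640 // 2^7 = 5
`val` takes the values: 640 → 320 → 160 → 80 → 40 → 20 → 10 → 5

Answer: 5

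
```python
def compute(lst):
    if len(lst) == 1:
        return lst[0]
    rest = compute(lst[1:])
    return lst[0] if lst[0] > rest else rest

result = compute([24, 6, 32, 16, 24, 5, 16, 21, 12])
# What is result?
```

Recursive max over [24, 6, 32, 16, 24, 5, 16, 21, 12] = 32

Answer: 32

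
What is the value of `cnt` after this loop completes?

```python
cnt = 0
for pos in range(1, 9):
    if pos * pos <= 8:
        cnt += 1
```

Count numbers where pos² ≤ 8
`cnt` takes the values: 0 → 1 → 2

Answer: 2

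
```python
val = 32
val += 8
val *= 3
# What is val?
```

Trace:
`val = 32` → val = 32
`val += 8` → val = 40
`val *= 3` → val = 120
So val = 120

Answer: 120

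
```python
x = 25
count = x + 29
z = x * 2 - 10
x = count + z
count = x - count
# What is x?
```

Trace:
`x = 25` → x = 25
`count = x + 29` → count = 54
`z = x * 2 - 10` → z = 40
`x = count + z` → x = 94
`count = x - count` → count = 40
So x = 94

Answer: 94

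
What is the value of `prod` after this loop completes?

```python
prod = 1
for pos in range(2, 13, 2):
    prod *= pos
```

Product of even numbers 2 to 12
`prod` takes the values: 1 → 2 → 8 → 48 → 384 → 3840 → 46080

Answer: 46080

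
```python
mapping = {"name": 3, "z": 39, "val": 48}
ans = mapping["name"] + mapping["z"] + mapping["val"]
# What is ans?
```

Trace:
`mapping = {"name": 3, "z": 39, "val": 48}` → mapping = {'name': 3, 'z': 39, 'val': 48}
`ans = mapping["name"] + mapping["z"] + mapping["val"]` → ans = 90
So ans = 90

Answer: 90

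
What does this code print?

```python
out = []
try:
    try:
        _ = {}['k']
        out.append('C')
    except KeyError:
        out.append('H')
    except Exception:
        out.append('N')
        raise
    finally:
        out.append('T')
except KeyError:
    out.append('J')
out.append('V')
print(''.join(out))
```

Execution trace: 'H' (except KeyError) → 'T' (finally) → 'V' (after the try/except). Output: HTV

Answer: HTV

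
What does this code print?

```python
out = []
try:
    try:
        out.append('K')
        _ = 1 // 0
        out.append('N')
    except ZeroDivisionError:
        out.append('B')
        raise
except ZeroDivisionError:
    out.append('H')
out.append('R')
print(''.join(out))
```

Execution trace: 'K' (inner try body) → 'B' (inner except ZeroDivisionError) → 'H' (outer except ZeroDivisionError) → 'R' (after the try/except). Output: KBHR

Answer: KBHR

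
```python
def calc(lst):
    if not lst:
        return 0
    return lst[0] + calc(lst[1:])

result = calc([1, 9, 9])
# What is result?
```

1 + 9 + 9 + 0 = 19

Answer: 19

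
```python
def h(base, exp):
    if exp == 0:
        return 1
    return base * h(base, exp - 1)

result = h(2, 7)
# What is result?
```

h(2, 7) = 2 * 2 * 2 * 2 * 2 * 2 * 2 = 128

Answer: 128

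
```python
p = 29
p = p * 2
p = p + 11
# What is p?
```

Trace:
`p = 29` → p = 29
`p = p * 2` → p = 58
`p = p + 11` → p = 69
So p = 69

Answer: 69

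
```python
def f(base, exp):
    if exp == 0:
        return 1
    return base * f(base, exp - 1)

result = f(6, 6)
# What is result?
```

f(6, 6) = 6 * 6 * 6 * 6 * 6 * 6 = 46656

Answer: 46656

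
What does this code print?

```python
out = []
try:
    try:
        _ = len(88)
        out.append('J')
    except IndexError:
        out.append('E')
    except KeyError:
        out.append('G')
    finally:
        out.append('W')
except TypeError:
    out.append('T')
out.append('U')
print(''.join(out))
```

Execution trace: 'W' (finally) → 'T' (outer except TypeError) → 'U' (after the try/except). Output: WTU

Answer: WTU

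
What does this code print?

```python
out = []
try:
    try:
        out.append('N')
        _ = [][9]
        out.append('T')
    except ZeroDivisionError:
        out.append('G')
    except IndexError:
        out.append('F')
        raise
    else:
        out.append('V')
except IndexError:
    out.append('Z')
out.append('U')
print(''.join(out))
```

Execution trace: 'N' (inner try body) → 'F' (inner except IndexError) → 'Z' (outer except IndexError) → 'U' (after the try/except). Output: NFZU

Answer: NFZU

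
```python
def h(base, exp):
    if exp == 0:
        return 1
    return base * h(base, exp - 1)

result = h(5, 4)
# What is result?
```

h(5, 4) = 5 * 5 * 5 * 5 = 625

Answer: 625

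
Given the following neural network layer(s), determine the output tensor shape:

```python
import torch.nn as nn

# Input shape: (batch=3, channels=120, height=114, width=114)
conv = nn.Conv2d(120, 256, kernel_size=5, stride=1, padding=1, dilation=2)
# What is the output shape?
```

Input: (3, 120, 114, 114) -> Output: (3, 256, 108, 108)

Answer: (3, 256, 108, 108)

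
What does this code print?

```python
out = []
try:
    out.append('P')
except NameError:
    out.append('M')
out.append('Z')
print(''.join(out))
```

Execution trace: 'P' (try body, no exception) → 'Z' (after the try/except). Output: PZ

Answer: PZ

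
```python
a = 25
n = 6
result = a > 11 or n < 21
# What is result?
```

Trace:
`a = 25` → a = 25
`n = 6` → n = 6
`result = a > 11 or n < 21` → result = True
So result = True

Answer: True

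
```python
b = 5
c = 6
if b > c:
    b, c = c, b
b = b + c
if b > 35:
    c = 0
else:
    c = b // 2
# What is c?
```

Trace:
`b = 5` → b = 5
`c = 6` → c = 6
`if b > c: ...` → b > c is False → no variable changes
`b = b + c` → b = 11
`if b > 35: ...` → b > 35 is False, take else branch → c = 5
So c = 5

Answer: 5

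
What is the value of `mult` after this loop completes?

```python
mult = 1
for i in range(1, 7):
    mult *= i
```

6! = 720
`mult` takes the values: 1 → 2 → 6 → 24 → 120 → 720

Answer: 720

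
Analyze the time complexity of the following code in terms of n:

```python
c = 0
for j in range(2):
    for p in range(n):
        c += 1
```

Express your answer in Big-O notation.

Each loop level contributes: 1 × n. Multiplying the contributions gives O(n).

Answer: O(n)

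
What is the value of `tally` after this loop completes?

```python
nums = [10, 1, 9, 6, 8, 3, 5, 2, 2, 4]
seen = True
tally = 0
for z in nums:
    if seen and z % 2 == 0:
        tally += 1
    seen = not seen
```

Count even values at even positions
`tally` takes the values: 0 → 1 → 2 → 3

Answer: 3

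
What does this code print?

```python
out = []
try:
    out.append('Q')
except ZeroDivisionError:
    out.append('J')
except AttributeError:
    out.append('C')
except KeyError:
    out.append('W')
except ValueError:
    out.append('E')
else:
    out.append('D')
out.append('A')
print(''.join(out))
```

Execution trace: 'Q' (try body, no exception) → 'D' (else) → 'A' (after the try/except). Output: QDA

Answer: QDA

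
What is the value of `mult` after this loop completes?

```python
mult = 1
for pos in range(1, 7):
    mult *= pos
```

6! = 720
`mult` takes the values: 1 → 2 → 6 → 24 → 120 → 720

Answer: 720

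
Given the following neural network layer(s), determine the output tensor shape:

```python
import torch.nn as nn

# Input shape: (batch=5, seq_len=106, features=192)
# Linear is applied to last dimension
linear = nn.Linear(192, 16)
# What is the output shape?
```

Input: (5, 106, 192) -> Output: (5, 106, 16)

Answer: (5, 106, 16)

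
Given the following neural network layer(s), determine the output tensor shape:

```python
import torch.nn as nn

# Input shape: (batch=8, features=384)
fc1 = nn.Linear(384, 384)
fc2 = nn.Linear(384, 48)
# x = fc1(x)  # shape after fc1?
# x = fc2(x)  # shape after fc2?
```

Input: (8, 384) -> after fc1: (8, 384) -> Output: (8, 48)

Answer: (8, 48)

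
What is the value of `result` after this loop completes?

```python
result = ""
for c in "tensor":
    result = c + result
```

Reverse 'tensor'
`result` takes the values: "" → "t" → "et" → "net" → "snet" → "osnet" → "rosnet"

Answer: "rosnet"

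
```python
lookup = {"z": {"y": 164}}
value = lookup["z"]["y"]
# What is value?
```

Trace:
`lookup = {"z": {"y": 164}}` → lookup = {'z': {'y': 164}}
`value = lookup["z"]["y"]` → value = 164
So value = 164

Answer: 164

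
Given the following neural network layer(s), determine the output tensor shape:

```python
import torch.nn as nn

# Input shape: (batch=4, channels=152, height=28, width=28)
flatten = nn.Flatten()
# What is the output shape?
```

Input: (4, 152, 28, 28) -> Output: (4, 119168)

Answer: (4, 119168)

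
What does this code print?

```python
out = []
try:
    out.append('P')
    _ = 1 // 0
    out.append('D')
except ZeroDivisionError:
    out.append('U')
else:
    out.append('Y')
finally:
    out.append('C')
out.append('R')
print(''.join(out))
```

Execution trace: 'P' (try body) → 'U' (except ZeroDivisionError) → 'C' (finally) → 'R' (after the try/except). Output: PUCR

Answer: PUCR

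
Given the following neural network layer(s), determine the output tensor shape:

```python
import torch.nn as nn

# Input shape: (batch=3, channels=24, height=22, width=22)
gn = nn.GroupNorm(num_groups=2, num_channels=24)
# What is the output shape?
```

Input: (3, 24, 22, 22) -> Output: (3, 24, 22, 22)

Answer: (3, 24, 22, 22)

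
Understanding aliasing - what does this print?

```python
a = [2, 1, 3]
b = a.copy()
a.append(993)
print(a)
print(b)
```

Key concept: list.copy() creates independent copy.
Step by step:
`a = [2, 1, 3]` → a = [2, 1, 3]
`b = a.copy()` → b = [2, 1, 3]
`a.append(993)` → a = [2, 1, 3, 993]
`print(a)` → prints [2, 1, 3, 993]
`print(b)` → prints [2, 1, 3]

Answer:
[2, 1, 3, 993]
[2, 1, 3]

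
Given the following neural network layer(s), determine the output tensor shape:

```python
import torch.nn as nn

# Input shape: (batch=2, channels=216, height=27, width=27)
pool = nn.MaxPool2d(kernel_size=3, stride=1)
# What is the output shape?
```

Input: (2, 216, 27, 27) -> Output: (2, 216, 25, 25)

Answer: (2, 216, 25, 25)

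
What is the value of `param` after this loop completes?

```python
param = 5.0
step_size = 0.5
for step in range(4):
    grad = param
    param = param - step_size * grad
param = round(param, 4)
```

Gradient descent: w = 5.0 * (1 - 0.5)^4
`param` takes the values: 5.0 → 2.5 → 1.25 → 0.625 → 0.3125

Answer: 0.3125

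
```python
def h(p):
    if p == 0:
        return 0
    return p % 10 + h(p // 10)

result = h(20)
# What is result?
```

Sum of digits of 20: 0 + 2 = 2

Answer: 2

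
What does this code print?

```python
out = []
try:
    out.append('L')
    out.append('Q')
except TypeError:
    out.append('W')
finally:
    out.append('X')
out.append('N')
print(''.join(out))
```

Execution trace: 'L' (try body) → 'Q' (try body, no exception) → 'X' (finally) → 'N' (after the try/except). Output: LQXN

Answer: LQXN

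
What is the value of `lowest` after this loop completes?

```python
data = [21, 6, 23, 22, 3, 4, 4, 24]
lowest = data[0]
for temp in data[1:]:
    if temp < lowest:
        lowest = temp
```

Minimum of [21, 6, 23, 22, 3, 4, 4, 24]
`lowest` takes the values: 21 → 6 → 3

Answer: 3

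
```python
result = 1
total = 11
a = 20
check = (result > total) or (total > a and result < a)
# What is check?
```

Trace:
`result = 1` → result = 1
`total = 11` → total = 11
`a = 20` → a = 20
`check = (result > total) or (total > a and result < a)` → check = False
So check = False

Answer: False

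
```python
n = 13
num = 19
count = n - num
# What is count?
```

Trace:
`n = 13` → n = 13
`num = 19` → num = 19
`count = n - num` → count = -6
So count = -6

Answer: -6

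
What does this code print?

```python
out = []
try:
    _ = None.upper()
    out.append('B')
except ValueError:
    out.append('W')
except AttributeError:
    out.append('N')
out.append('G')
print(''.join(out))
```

Execution trace: 'N' (except AttributeError) → 'G' (after the try/except). Output: NG

Answer: NG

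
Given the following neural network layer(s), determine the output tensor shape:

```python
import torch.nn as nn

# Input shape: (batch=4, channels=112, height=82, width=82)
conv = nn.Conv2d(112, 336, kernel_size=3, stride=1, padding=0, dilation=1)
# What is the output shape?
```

Input: (4, 112, 82, 82) -> Output: (4, 336, 80, 80)

Answer: (4, 336, 80, 80)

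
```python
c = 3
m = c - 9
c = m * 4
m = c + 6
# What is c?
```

Trace:
`c = 3` → c = 3
`m = c - 9` → m = -6
`c = m * 4` → c = -24
`m = c + 6` → m = -18
So c = -24

Answer: -24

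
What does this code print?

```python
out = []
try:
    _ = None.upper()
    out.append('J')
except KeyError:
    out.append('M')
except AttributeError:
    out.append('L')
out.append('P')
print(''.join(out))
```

Execution trace: 'L' (except AttributeError) → 'P' (after the try/except). Output: LP

Answer: LP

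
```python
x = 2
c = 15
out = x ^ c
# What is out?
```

Trace:
`x = 2` → x = 2
`c = 15` → c = 15
`out = x ^ c` → out = 13
So out = 13

Answer: 13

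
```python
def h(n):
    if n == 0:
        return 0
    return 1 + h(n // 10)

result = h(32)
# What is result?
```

Count of digits of 32: 2

Answer: 2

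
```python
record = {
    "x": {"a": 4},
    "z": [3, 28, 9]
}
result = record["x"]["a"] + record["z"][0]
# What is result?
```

Trace:
`record = { ...` → record = {'x': {'a': 4}, 'z': [3, 28, 9]}
`result = record["x"]["a"] + record["z"][0]` → result = 7
So result = 7

Answer: 7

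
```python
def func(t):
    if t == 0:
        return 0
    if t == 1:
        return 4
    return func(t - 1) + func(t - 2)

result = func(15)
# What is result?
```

Build up from base cases: func(0)=0, func(1)=4, func(2)=4, func(3)=8, func(4)=12, func(5)=20, func(6)=32, ..., func(15)=2440

Answer: 2440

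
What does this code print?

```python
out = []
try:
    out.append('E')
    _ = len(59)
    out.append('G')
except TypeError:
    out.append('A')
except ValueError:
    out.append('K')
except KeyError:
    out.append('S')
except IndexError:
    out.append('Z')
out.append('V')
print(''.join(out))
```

Execution trace: 'E' (try body) → 'A' (except TypeError) → 'V' (after the try/except). Output: EAV

Answer: EAV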